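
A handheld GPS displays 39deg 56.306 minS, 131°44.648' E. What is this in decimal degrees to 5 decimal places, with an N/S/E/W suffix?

39.93843° S, 131.74413° E

φ: 56.306′ = 0.938433°; total 39.938433
Longitude: 44.648′ = 0.744133°; total 131.744133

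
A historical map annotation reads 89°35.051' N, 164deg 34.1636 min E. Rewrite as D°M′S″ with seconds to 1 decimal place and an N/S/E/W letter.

φ: 35.05100′ → 35′ and 0.05100 × 60 = 3.060″
λ: fractional minutes 0.16360 × 60 = 9.816″

89°35′3.1″ N, 164°34′9.8″ E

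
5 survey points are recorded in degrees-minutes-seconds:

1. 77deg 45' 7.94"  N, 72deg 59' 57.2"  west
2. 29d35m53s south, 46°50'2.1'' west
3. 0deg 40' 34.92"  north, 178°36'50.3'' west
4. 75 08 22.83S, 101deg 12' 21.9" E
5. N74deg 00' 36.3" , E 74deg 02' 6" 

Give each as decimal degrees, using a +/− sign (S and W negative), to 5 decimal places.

Point 1:
  Lat: 77 + 45/60 + 7.94/3600 = 77.752206
  N → positive
  λ: 72 + 59/60 + 57.2/3600 = 72.999222
  W ⇒ negate
Point 2:
  Latitude: 29° + 35/60 + 53/3600 = 29 + 0.583333 + 0.014722 = 29.598056
  S ⇒ negate
  λ: 46° + 50/60 + 2.1/3600 = 46 + 0.833333 + 0.000583 = 46.833917
  W → negative
Point 3:
  Lat: 40′ + 34.92″ = 40.58200′; 0 + 40.58200/60 = 0.676367
  N → positive
  λ: 178° + 36/60 + 50.3/3600 = 178 + 0.600000 + 0.013972 = 178.613972
  hemisphere W, so the sign is −
Point 4:
  Latitude: 75 + 8/60 + 22.83/3600 = 75.139675
  S ⇒ negate
  λ: 101° + 12/60 + 21.9/3600 = 101 + 0.200000 + 0.006083 = 101.206083
  E ⇒ keep positive
Point 5:
  Lat: 74° + 0/60 + 36.3/3600 = 74 + 0.000000 + 0.010083 = 74.010083
  N ⇒ keep positive
  Lon: 74° + 2/60 + 6/3600 = 74 + 0.033333 + 0.001667 = 74.035000
  E ⇒ keep positive

1. 77.75221, -72.99922
2. -29.59806, -46.83392
3. 0.67637, -178.61397
4. -75.13968, 101.20608
5. 74.01008, 74.03500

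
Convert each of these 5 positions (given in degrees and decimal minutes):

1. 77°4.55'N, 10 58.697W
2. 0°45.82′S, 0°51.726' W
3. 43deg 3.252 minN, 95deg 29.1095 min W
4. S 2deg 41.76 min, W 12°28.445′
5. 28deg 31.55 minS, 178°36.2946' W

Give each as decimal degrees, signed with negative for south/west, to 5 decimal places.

1. 77.07583, -10.97828
2. -0.76367, -0.86210
3. 43.05420, -95.48516
4. -2.69600, -12.47408
5. -28.52583, -178.60491

Point 1:
  φ: 4.55′ = 0.075833°; total 77.075833
  N ⇒ keep positive
  λ: 58.697′ = 0.978283°; total 10.978283
  hemisphere W, so the sign is −
Point 2:
  Latitude: 45.82′ = 0.763667°; total 0.763667
  S ⇒ negate
  Lon: 0 + 51.726/60 = 0.862100
  hemisphere W, so the sign is −
Point 3:
  Lat: 43 + 3.252/60 = 43.054200
  N ⇒ keep positive
  Longitude: 95 + 29.1095/60 = 95.485158
  W ⇒ negate
Point 4:
  Lat: 2 + 41.76/60 = 2.696000
  S → negative
  Lon: 28.445′ = 0.474083°; total 12.474083
  W → negative
Point 5:
  Latitude: 28 + 31.55/60 = 28.525833
  hemisphere S, so the sign is −
  Lon: 36.2946′ = 0.604910°; total 178.604910
  W → negative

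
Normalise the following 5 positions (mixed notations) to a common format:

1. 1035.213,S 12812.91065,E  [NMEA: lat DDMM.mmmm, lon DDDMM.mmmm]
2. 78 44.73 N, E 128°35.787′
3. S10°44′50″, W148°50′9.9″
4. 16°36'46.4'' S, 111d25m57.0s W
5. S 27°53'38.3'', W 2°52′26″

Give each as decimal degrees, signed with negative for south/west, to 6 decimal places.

1. -10.586883, 128.215178
2. 78.745500, 128.596450
3. -10.747222, -148.836083
4. -16.612889, -111.432500
5. -27.893972, -2.873889

Point 1:
  φ: degrees = first 2 digits = 10, minutes = 35.213; 10 + 35.213/60 = 10.5868833
  S → negative
  Lon: degrees = first 3 digits = 128, minutes = 12.91065; 128 + 12.91065/60 = 128.2151775
  E ⇒ keep positive
Point 2:
  Lat: 78 + 44.73/60 = 78.7455000
  N ⇒ keep positive
  Lon: 128 + 35.787/60 = 128.5964500
  E ⇒ keep positive
Point 3:
  Latitude: 10 + 44/60 + 50/3600 = 10.7472222
  S ⇒ negate
  λ: 148 + 50/60 + 9.9/3600 = 148.8360833
  W ⇒ negate
Point 4:
  Latitude: 16 + 36/60 + 46.4/3600 = 16.6128889
  hemisphere S, so the sign is −
  λ: 111° + 25/60 + 57/3600 = 111 + 0.416667 + 0.015833 = 111.4325000
  hemisphere W, so the sign is −
Point 5:
  φ: 27° + 53/60 + 38.3/3600 = 27 + 0.883333 + 0.010639 = 27.8939722
  hemisphere S, so the sign is −
  λ: 2 + 52/60 + 26/3600 = 2.8738889
  W ⇒ negate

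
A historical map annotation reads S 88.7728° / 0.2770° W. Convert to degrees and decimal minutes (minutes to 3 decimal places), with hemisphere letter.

88° 46.368′ S, 0° 16.620′ W

φ: minutes = (88.772800 − 88) × 60 = 46.36800
Longitude: fractional part 0.277000 → 16.62000 minutes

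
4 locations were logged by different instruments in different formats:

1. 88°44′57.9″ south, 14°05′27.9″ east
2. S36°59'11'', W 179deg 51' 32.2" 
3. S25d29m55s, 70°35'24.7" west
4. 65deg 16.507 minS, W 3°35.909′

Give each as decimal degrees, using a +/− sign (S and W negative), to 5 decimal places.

1. -88.74942, 14.09108
2. -36.98639, -179.85894
3. -25.49861, -70.59019
4. -65.27512, -3.59848

Point 1:
  φ: 88 + 44/60 + 57.9/3600 = 88.749417
  hemisphere S, so the sign is −
  Longitude: 5′ + 27.9″ = 5.46500′; 14 + 5.46500/60 = 14.091083
  E ⇒ keep positive
Point 2:
  φ: 36 + 59/60 + 11/3600 = 36.986389
  S ⇒ negate
  Longitude: 179 + 51/60 + 32.2/3600 = 179.858944
  W → negative
Point 3:
  φ: 29′ + 55″ = 29.91667′; 25 + 29.91667/60 = 25.498611
  hemisphere S, so the sign is −
  Lon: 70° + 35/60 + 24.7/3600 = 70 + 0.583333 + 0.006861 = 70.590194
  W → negative
Point 4:
  Lat: 16.507′ = 0.275117°; total 65.275117
  hemisphere S, so the sign is −
  Longitude: 35.909′ = 0.598483°; total 3.598483
  W ⇒ negate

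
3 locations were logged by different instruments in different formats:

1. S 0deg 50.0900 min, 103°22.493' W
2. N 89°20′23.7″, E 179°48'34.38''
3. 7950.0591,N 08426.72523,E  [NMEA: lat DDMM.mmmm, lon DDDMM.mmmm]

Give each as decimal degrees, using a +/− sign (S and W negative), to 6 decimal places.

1. -0.834833, -103.374883
2. 89.339917, 179.809550
3. 79.834318, 84.445421

Point 1:
  Latitude: 50.09′ = 0.834833°; total 0.8348333
  S ⇒ negate
  λ: 103 + 22.493/60 = 103.3748833
  hemisphere W, so the sign is −
Point 2:
  φ: 89° + 20/60 + 23.7/3600 = 89 + 0.333333 + 0.006583 = 89.3399167
  N → positive
  λ: 48′ + 34.38″ = 48.57300′; 179 + 48.57300/60 = 179.8095500
  E → positive
Point 3:
  Latitude: split at 2 digits → 79° and 50.0591′; 79 + 50.0591/60 = 79.8343183
  N ⇒ keep positive
  λ: degrees = first 3 digits = 84, minutes = 26.72523; 84 + 26.72523/60 = 84.4454205
  E → positive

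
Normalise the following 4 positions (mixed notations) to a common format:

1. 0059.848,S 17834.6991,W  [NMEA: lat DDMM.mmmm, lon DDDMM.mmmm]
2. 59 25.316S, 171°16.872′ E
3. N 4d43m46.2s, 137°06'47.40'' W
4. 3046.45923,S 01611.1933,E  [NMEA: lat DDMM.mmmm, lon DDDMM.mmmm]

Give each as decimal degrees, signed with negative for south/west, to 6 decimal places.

Point 1:
  Lat: split at 2 digits → 00° and 59.848′; 0 + 59.848/60 = 0.9974667
  hemisphere S, so the sign is −
  Lon: split at 3 digits → 178° and 34.6991′; 178 + 34.6991/60 = 178.5783183
  hemisphere W, so the sign is −
Point 2:
  Latitude: 25.316′ = 0.421933°; total 59.4219333
  S → negative
  Lon: 16.872′ = 0.281200°; total 171.2812000
  E ⇒ keep positive
Point 3:
  Latitude: 4 + 43/60 + 46.2/3600 = 4.7295000
  N ⇒ keep positive
  Longitude: 6′ + 47.4″ = 6.79000′; 137 + 6.79000/60 = 137.1131667
  W → negative
Point 4:
  φ: degrees = first 2 digits = 30, minutes = 46.45923; 30 + 46.45923/60 = 30.7743205
  hemisphere S, so the sign is −
  Lon: degrees = first 3 digits = 16, minutes = 11.1933; 16 + 11.1933/60 = 16.1865550
  E → positive

1. -0.997467, -178.578318
2. -59.421933, 171.281200
3. 4.729500, -137.113167
4. -30.774321, 16.186555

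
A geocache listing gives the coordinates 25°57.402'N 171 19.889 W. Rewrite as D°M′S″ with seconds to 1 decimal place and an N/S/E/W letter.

25°57′24.1″ N, 171°19′53.3″ W

φ: 57.40200′ → 57′ and 0.40200 × 60 = 24.120″
λ: fractional minutes 0.88900 × 60 = 53.340″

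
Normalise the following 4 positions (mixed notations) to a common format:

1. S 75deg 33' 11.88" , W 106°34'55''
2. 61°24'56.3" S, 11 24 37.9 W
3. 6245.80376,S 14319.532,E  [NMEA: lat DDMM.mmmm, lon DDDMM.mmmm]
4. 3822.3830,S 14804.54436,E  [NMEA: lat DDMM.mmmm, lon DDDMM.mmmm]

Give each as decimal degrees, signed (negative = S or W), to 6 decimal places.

Point 1:
  Lat: 75° + 33/60 + 11.88/3600 = 75 + 0.550000 + 0.003300 = 75.5533000
  S → negative
  Lon: 106° + 34/60 + 55/3600 = 106 + 0.566667 + 0.015278 = 106.5819444
  hemisphere W, so the sign is −
Point 2:
  φ: 24′ + 56.3″ = 24.93833′; 61 + 24.93833/60 = 61.4156389
  hemisphere S, so the sign is −
  λ: 11 + 24/60 + 37.9/3600 = 11.4105278
  W → negative
Point 3:
  φ: split at 2 digits → 62° and 45.80376′; 62 + 45.80376/60 = 62.7633960
  S ⇒ negate
  Longitude: degrees = first 3 digits = 143, minutes = 19.532; 143 + 19.532/60 = 143.3255333
  E ⇒ keep positive
Point 4:
  φ: degrees = first 2 digits = 38, minutes = 22.383; 38 + 22.383/60 = 38.3730500
  S → negative
  Lon: split at 3 digits → 148° and 4.54436′; 148 + 4.54436/60 = 148.0757393
  E → positive

1. -75.553300, -106.581944
2. -61.415639, -11.410528
3. -62.763396, 143.325533
4. -38.373050, 148.075739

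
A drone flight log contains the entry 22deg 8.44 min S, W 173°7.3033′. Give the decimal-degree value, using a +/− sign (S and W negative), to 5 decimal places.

-22.14067, -173.12172

Latitude: 22 + 8.44/60 = 22.140667
hemisphere S, so the sign is −
λ: 173 + 7.3033/60 = 173.121722
W ⇒ negate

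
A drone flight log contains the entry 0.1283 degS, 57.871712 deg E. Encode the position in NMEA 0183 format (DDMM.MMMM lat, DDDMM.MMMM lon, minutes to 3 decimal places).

Lat: fractional part 0.128300 → 7.69800 minutes
Longitude: fractional part 0.871712 → 52.30272 minutes

0007.698,S / 05752.303,E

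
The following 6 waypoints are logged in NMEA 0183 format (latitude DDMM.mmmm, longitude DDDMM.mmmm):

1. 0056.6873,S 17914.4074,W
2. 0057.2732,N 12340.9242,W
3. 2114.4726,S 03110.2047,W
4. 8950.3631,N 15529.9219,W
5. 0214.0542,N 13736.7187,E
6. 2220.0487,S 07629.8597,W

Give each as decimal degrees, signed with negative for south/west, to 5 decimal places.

1. -0.94479, -179.24012
2. 0.95455, -123.68207
3. -21.24121, -31.17008
4. 89.83939, -155.49870
5. 2.23424, 137.61198
6. -22.33415, -76.49766

Point 1:
  Latitude: split at 2 digits → 00° and 56.6873′; 0 + 56.6873/60 = 0.944788
  S ⇒ negate
  Lon: split at 3 digits → 179° and 14.4074′; 179 + 14.4074/60 = 179.240123
  W → negative
Point 2:
  φ: split at 2 digits → 00° and 57.2732′; 0 + 57.2732/60 = 0.954553
  N → positive
  Longitude: split at 3 digits → 123° and 40.9242′; 123 + 40.9242/60 = 123.682070
  hemisphere W, so the sign is −
Point 3:
  Lat: split at 2 digits → 21° and 14.4726′; 21 + 14.4726/60 = 21.241210
  S ⇒ negate
  Longitude: split at 3 digits → 031° and 10.2047′; 31 + 10.2047/60 = 31.170078
  W → negative
Point 4:
  Latitude: degrees = first 2 digits = 89, minutes = 50.3631; 89 + 50.3631/60 = 89.839385
  N → positive
  λ: degrees = first 3 digits = 155, minutes = 29.9219; 155 + 29.9219/60 = 155.498698
  hemisphere W, so the sign is −
Point 5:
  Latitude: degrees = first 2 digits = 2, minutes = 14.0542; 2 + 14.0542/60 = 2.234237
  N → positive
  Longitude: degrees = first 3 digits = 137, minutes = 36.7187; 137 + 36.7187/60 = 137.611978
  E → positive
Point 6:
  Latitude: degrees = first 2 digits = 22, minutes = 20.0487; 22 + 20.0487/60 = 22.334145
  S → negative
  λ: degrees = first 3 digits = 76, minutes = 29.8597; 76 + 29.8597/60 = 76.497662
  W → negative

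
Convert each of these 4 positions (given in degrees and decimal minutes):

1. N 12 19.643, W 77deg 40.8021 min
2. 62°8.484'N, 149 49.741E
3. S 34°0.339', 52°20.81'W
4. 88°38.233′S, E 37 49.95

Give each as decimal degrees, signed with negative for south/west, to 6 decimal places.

1. 12.327383, -77.680035
2. 62.141400, 149.829017
3. -34.005650, -52.346833
4. -88.637217, 37.832500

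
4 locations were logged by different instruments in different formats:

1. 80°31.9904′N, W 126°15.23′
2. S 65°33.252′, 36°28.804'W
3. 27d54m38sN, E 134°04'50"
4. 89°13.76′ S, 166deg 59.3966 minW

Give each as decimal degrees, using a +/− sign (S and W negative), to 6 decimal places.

1. 80.533173, -126.253833
2. -65.554200, -36.480067
3. 27.910556, 134.080556
4. -89.229333, -166.989943

Point 1:
  φ: 31.9904′ = 0.533173°; total 80.5331733
  N → positive
  λ: 15.23′ = 0.253833°; total 126.2538333
  hemisphere W, so the sign is −
Point 2:
  φ: 33.252′ = 0.554200°; total 65.5542000
  S ⇒ negate
  Lon: 36 + 28.804/60 = 36.4800667
  hemisphere W, so the sign is −
Point 3:
  Lat: 27° + 54/60 + 38/3600 = 27 + 0.900000 + 0.010556 = 27.9105556
  N → positive
  Lon: 134° + 4/60 + 50/3600 = 134 + 0.066667 + 0.013889 = 134.0805556
  E → positive
Point 4:
  Lat: 89 + 13.76/60 = 89.2293333
  S ⇒ negate
  λ: 166 + 59.3966/60 = 166.9899433
  hemisphere W, so the sign is −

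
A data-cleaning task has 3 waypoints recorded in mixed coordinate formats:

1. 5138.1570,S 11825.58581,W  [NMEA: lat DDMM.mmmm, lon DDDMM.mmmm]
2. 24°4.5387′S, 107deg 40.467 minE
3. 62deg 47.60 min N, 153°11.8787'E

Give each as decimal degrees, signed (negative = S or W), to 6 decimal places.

1. -51.635950, -118.426430
2. -24.075645, 107.674450
3. 62.793333, 153.197978

Point 1:
  φ: degrees = first 2 digits = 51, minutes = 38.157; 51 + 38.157/60 = 51.6359500
  S ⇒ negate
  Lon: split at 3 digits → 118° and 25.58581′; 118 + 25.58581/60 = 118.4264302
  W → negative
Point 2:
  φ: 4.5387′ = 0.075645°; total 24.0756450
  S → negative
  λ: 107 + 40.467/60 = 107.6744500
  E → positive
Point 3:
  Lat: 62 + 47.6/60 = 62.7933333
  N ⇒ keep positive
  Lon: 11.8787′ = 0.197978°; total 153.1979783
  E → positive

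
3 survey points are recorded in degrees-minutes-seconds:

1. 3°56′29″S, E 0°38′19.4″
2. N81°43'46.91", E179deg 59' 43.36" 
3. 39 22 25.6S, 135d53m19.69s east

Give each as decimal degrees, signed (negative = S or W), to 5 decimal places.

Point 1:
  φ: 3° + 56/60 + 29/3600 = 3 + 0.933333 + 0.008056 = 3.941389
  hemisphere S, so the sign is −
  λ: 0 + 38/60 + 19.4/3600 = 0.638722
  E ⇒ keep positive
Point 2:
  Latitude: 43′ + 46.91″ = 43.78183′; 81 + 43.78183/60 = 81.729697
  N ⇒ keep positive
  λ: 179° + 59/60 + 43.36/3600 = 179 + 0.983333 + 0.012044 = 179.995378
  E → positive
Point 3:
  Lat: 22′ + 25.6″ = 22.42667′; 39 + 22.42667/60 = 39.373778
  hemisphere S, so the sign is −
  Lon: 135 + 53/60 + 19.69/3600 = 135.888803
  E ⇒ keep positive

1. -3.94139, 0.63872
2. 81.72970, 179.99538
3. -39.37378, 135.88880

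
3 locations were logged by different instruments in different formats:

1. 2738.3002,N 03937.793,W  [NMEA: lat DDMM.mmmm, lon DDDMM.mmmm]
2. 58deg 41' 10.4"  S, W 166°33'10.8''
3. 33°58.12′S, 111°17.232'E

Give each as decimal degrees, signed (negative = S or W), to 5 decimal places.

1. 27.63834, -39.62988
2. -58.68622, -166.55300
3. -33.96867, 111.28720

Point 1:
  φ: split at 2 digits → 27° and 38.3002′; 27 + 38.3002/60 = 27.638337
  N ⇒ keep positive
  Longitude: split at 3 digits → 039° and 37.793′; 39 + 37.793/60 = 39.629883
  W → negative
Point 2:
  φ: 41′ + 10.4″ = 41.17333′; 58 + 41.17333/60 = 58.686222
  S → negative
  Lon: 166 + 33/60 + 10.8/3600 = 166.553000
  W → negative
Point 3:
  φ: 58.12′ = 0.968667°; total 33.968667
  S ⇒ negate
  λ: 17.232′ = 0.287200°; total 111.287200
  E ⇒ keep positive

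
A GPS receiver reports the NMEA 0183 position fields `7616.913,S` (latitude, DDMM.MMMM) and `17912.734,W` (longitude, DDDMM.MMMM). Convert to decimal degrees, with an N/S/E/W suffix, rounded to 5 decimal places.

76.28188° S, 179.21223° W

φ: split at 2 digits → 76° and 16.913′; 76 + 16.913/60 = 76.281883
Lon: degrees = first 3 digits = 179, minutes = 12.734; 179 + 12.734/60 = 179.212233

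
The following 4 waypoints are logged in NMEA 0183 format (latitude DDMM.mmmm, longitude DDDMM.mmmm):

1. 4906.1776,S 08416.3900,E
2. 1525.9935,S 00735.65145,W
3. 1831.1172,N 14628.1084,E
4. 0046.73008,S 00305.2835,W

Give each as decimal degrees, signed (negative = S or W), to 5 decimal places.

Point 1:
  Lat: split at 2 digits → 49° and 6.1776′; 49 + 6.1776/60 = 49.102960
  S → negative
  Lon: degrees = first 3 digits = 84, minutes = 16.39; 84 + 16.39/60 = 84.273167
  E → positive
Point 2:
  Lat: degrees = first 2 digits = 15, minutes = 25.9935; 15 + 25.9935/60 = 15.433225
  S ⇒ negate
  Longitude: split at 3 digits → 007° and 35.65145′; 7 + 35.65145/60 = 7.594191
  hemisphere W, so the sign is −
Point 3:
  Lat: degrees = first 2 digits = 18, minutes = 31.1172; 18 + 31.1172/60 = 18.518620
  N ⇒ keep positive
  Lon: split at 3 digits → 146° and 28.1084′; 146 + 28.1084/60 = 146.468473
  E ⇒ keep positive
Point 4:
  Latitude: split at 2 digits → 00° and 46.73008′; 0 + 46.73008/60 = 0.778835
  S ⇒ negate
  Lon: degrees = first 3 digits = 3, minutes = 5.2835; 3 + 5.2835/60 = 3.088058
  hemisphere W, so the sign is −

1. -49.10296, 84.27317
2. -15.43323, -7.59419
3. 18.51862, 146.46847
4. -0.77883, -3.08806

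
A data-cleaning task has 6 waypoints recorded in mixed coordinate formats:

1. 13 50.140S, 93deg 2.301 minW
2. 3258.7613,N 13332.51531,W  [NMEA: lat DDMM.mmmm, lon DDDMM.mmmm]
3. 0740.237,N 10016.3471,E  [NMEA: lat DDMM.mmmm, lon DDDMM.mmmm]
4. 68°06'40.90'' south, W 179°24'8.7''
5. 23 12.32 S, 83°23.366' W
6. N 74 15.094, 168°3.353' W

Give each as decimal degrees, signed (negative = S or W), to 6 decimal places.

1. -13.835667, -93.038350
2. 32.979355, -133.541922
3. 7.670617, 100.272452
4. -68.111361, -179.402417
5. -23.205333, -83.389433
6. 74.251567, -168.055883

Point 1:
  Lat: 50.14′ = 0.835667°; total 13.8356667
  hemisphere S, so the sign is −
  λ: 93 + 2.301/60 = 93.0383500
  W → negative
Point 2:
  Latitude: split at 2 digits → 32° and 58.7613′; 32 + 58.7613/60 = 32.9793550
  N → positive
  λ: split at 3 digits → 133° and 32.51531′; 133 + 32.51531/60 = 133.5419218
  W ⇒ negate
Point 3:
  Latitude: degrees = first 2 digits = 7, minutes = 40.237; 7 + 40.237/60 = 7.6706167
  N → positive
  λ: split at 3 digits → 100° and 16.3471′; 100 + 16.3471/60 = 100.2724517
  E → positive
Point 4:
  Latitude: 68 + 6/60 + 40.9/3600 = 68.1113611
  S ⇒ negate
  Lon: 179 + 24/60 + 8.7/3600 = 179.4024167
  hemisphere W, so the sign is −
Point 5:
  φ: 23 + 12.32/60 = 23.2053333
  S → negative
  Longitude: 23.366′ = 0.389433°; total 83.3894333
  W ⇒ negate
Point 6:
  Lat: 74 + 15.094/60 = 74.2515667
  N ⇒ keep positive
  Lon: 3.353′ = 0.055883°; total 168.0558833
  W ⇒ negate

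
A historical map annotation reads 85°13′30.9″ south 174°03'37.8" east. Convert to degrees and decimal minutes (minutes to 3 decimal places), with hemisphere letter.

Lat: 13 + 30.9/60 = 13.51500′
Lon: 3 + 37.8/60 = 3.63000′

85° 13.515′ S, 174° 3.630′ E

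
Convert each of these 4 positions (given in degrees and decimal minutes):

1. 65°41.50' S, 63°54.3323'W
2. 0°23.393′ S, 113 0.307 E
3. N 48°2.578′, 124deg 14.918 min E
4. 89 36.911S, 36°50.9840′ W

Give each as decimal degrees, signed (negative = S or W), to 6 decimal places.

Point 1:
  Lat: 41.5′ = 0.691667°; total 65.6916667
  hemisphere S, so the sign is −
  Lon: 63 + 54.3323/60 = 63.9055383
  W → negative
Point 2:
  Lat: 0 + 23.393/60 = 0.3898833
  S → negative
  Longitude: 113 + 0.307/60 = 113.0051167
  E ⇒ keep positive
Point 3:
  Lat: 2.578′ = 0.042967°; total 48.0429667
  N → positive
  Longitude: 124 + 14.918/60 = 124.2486333
  E → positive
Point 4:
  Latitude: 89 + 36.911/60 = 89.6151833
  hemisphere S, so the sign is −
  λ: 36 + 50.984/60 = 36.8497333
  W ⇒ negate

1. -65.691667, -63.905538
2. -0.389883, 113.005117
3. 48.042967, 124.248633
4. -89.615183, -36.849733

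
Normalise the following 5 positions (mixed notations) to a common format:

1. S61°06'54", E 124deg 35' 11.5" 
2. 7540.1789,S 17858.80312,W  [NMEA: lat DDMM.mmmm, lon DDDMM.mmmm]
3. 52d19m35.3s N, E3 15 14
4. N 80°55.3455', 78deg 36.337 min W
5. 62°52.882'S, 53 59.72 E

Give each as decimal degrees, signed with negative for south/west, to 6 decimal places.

1. -61.115000, 124.586528
2. -75.669648, -178.980052
3. 52.326472, 3.253889
4. 80.922425, -78.605617
5. -62.881367, 53.995333

Point 1:
  Latitude: 6′ + 54″ = 6.90000′; 61 + 6.90000/60 = 61.1150000
  S → negative
  λ: 35′ + 11.5″ = 35.19167′; 124 + 35.19167/60 = 124.5865278
  E ⇒ keep positive
Point 2:
  Lat: split at 2 digits → 75° and 40.1789′; 75 + 40.1789/60 = 75.6696483
  S ⇒ negate
  Longitude: split at 3 digits → 178° and 58.80312′; 178 + 58.80312/60 = 178.9800520
  W → negative
Point 3:
  Lat: 52° + 19/60 + 35.3/3600 = 52 + 0.316667 + 0.009806 = 52.3264722
  N → positive
  Lon: 3 + 15/60 + 14/3600 = 3.2538889
  E → positive
Point 4:
  Lat: 80 + 55.3455/60 = 80.9224250
  N ⇒ keep positive
  Lon: 78 + 36.337/60 = 78.6056167
  W ⇒ negate
Point 5:
  Lat: 62 + 52.882/60 = 62.8813667
  S ⇒ negate
  Longitude: 53 + 59.72/60 = 53.9953333
  E → positive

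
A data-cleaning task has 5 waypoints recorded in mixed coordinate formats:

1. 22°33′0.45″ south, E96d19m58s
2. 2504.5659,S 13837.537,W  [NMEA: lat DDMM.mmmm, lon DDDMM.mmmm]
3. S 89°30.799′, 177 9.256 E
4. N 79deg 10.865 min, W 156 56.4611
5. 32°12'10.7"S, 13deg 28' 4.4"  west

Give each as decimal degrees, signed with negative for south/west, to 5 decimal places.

1. -22.55013, 96.33278
2. -25.07610, -138.62562
3. -89.51332, 177.15427
4. 79.18108, -156.94102
5. -32.20297, -13.46789

Point 1:
  φ: 22 + 33/60 + 0.45/3600 = 22.550125
  hemisphere S, so the sign is −
  Longitude: 96 + 19/60 + 58/3600 = 96.332778
  E ⇒ keep positive
Point 2:
  Lat: degrees = first 2 digits = 25, minutes = 4.5659; 25 + 4.5659/60 = 25.076098
  hemisphere S, so the sign is −
  λ: degrees = first 3 digits = 138, minutes = 37.537; 138 + 37.537/60 = 138.625617
  W ⇒ negate
Point 3:
  Lat: 89 + 30.799/60 = 89.513317
  S ⇒ negate
  Longitude: 177 + 9.256/60 = 177.154267
  E ⇒ keep positive
Point 4:
  Lat: 10.865′ = 0.181083°; total 79.181083
  N → positive
  Longitude: 156 + 56.4611/60 = 156.941018
  hemisphere W, so the sign is −
Point 5:
  φ: 32° + 12/60 + 10.7/3600 = 32 + 0.200000 + 0.002972 = 32.202972
  S ⇒ negate
  λ: 13° + 28/60 + 4.4/3600 = 13 + 0.466667 + 0.001222 = 13.467889
  W ⇒ negate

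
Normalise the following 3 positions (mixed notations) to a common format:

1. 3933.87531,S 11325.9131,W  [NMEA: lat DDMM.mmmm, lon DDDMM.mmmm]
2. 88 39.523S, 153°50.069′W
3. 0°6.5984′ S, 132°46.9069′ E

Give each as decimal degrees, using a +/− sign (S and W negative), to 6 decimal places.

1. -39.564589, -113.431885
2. -88.658717, -153.834483
3. -0.109973, 132.781782

Point 1:
  Lat: degrees = first 2 digits = 39, minutes = 33.87531; 39 + 33.87531/60 = 39.5645885
  hemisphere S, so the sign is −
  λ: degrees = first 3 digits = 113, minutes = 25.9131; 113 + 25.9131/60 = 113.4318850
  hemisphere W, so the sign is −
Point 2:
  Latitude: 88 + 39.523/60 = 88.6587167
  S ⇒ negate
  Lon: 50.069′ = 0.834483°; total 153.8344833
  hemisphere W, so the sign is −
Point 3:
  φ: 0 + 6.5984/60 = 0.1099733
  S → negative
  Lon: 46.9069′ = 0.781782°; total 132.7817817
  E → positive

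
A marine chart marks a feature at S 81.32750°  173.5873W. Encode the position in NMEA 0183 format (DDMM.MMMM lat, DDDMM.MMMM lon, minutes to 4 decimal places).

φ: minutes = (81.327500 − 81) × 60 = 19.650000
λ: minutes = (173.587300 − 173) × 60 = 35.238000

8119.6500,S / 17335.2380,W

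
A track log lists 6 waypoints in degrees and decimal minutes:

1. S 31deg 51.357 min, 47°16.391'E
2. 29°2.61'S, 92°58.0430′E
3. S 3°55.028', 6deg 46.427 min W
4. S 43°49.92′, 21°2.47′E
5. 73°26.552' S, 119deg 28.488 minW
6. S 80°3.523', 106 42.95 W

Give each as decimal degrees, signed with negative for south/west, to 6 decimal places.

1. -31.855950, 47.273183
2. -29.043500, 92.967383
3. -3.917133, -6.773783
4. -43.832000, 21.041167
5. -73.442533, -119.474800
6. -80.058717, -106.715833

Point 1:
  Lat: 31 + 51.357/60 = 31.8559500
  S ⇒ negate
  λ: 47 + 16.391/60 = 47.2731833
  E ⇒ keep positive
Point 2:
  Lat: 2.61′ = 0.043500°; total 29.0435000
  hemisphere S, so the sign is −
  λ: 92 + 58.043/60 = 92.9673833
  E → positive
Point 3:
  Latitude: 55.028′ = 0.917133°; total 3.9171333
  hemisphere S, so the sign is −
  λ: 6 + 46.427/60 = 6.7737833
  W ⇒ negate
Point 4:
  Lat: 49.92′ = 0.832000°; total 43.8320000
  hemisphere S, so the sign is −
  λ: 21 + 2.47/60 = 21.0411667
  E → positive
Point 5:
  Lat: 26.552′ = 0.442533°; total 73.4425333
  S → negative
  Lon: 28.488′ = 0.474800°; total 119.4748000
  hemisphere W, so the sign is −
Point 6:
  φ: 80 + 3.523/60 = 80.0587167
  S → negative
  Longitude: 106 + 42.95/60 = 106.7158333
  hemisphere W, so the sign is −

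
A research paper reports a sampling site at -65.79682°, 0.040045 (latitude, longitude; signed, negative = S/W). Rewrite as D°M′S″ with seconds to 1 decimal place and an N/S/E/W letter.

65°47′48.6″ S, 0°02′24.2″ E

Latitude is negative → S; |value| = 65.796820
Lat: whole degrees 65; 47.80920′ → 47′ and 48.552″
Longitude: 0.040045° → 2.40270′; 0.40270 × 60 = 24.162″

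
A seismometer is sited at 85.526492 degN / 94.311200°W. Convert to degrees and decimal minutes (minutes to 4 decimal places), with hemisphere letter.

85° 31.5895′ N, 94° 18.6720′ W

Latitude: fractional part 0.526492 → 31.589520 minutes
Lon: minutes = (94.311200 − 94) × 60 = 18.672000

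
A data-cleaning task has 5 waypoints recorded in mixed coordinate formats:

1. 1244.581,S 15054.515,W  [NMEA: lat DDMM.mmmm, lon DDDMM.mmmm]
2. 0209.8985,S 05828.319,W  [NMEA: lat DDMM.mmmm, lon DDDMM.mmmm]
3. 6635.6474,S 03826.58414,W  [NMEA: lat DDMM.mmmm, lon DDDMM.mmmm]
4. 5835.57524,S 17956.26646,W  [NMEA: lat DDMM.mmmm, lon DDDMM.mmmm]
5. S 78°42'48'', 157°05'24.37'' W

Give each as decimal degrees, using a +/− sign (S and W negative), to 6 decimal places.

Point 1:
  φ: split at 2 digits → 12° and 44.581′; 12 + 44.581/60 = 12.7430167
  S ⇒ negate
  Longitude: degrees = first 3 digits = 150, minutes = 54.515; 150 + 54.515/60 = 150.9085833
  W ⇒ negate
Point 2:
  φ: degrees = first 2 digits = 2, minutes = 9.8985; 2 + 9.8985/60 = 2.1649750
  hemisphere S, so the sign is −
  λ: split at 3 digits → 058° and 28.319′; 58 + 28.319/60 = 58.4719833
  hemisphere W, so the sign is −
Point 3:
  Latitude: split at 2 digits → 66° and 35.6474′; 66 + 35.6474/60 = 66.5941233
  S ⇒ negate
  Longitude: degrees = first 3 digits = 38, minutes = 26.58414; 38 + 26.58414/60 = 38.4430690
  W ⇒ negate
Point 4:
  Latitude: degrees = first 2 digits = 58, minutes = 35.57524; 58 + 35.57524/60 = 58.5929207
  hemisphere S, so the sign is −
  Longitude: degrees = first 3 digits = 179, minutes = 56.26646; 179 + 56.26646/60 = 179.9377743
  hemisphere W, so the sign is −
Point 5:
  Lat: 42′ + 48″ = 42.80000′; 78 + 42.80000/60 = 78.7133333
  S → negative
  λ: 5′ + 24.37″ = 5.40617′; 157 + 5.40617/60 = 157.0901028
  W → negative

1. -12.743017, -150.908583
2. -2.164975, -58.471983
3. -66.594123, -38.443069
4. -58.592921, -179.937774
5. -78.713333, -157.090103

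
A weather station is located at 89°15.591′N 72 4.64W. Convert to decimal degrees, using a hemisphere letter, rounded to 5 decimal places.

89.25985° N, 72.07733° W

φ: 15.591′ = 0.259850°; total 89.259850
Longitude: 4.64′ = 0.077333°; total 72.077333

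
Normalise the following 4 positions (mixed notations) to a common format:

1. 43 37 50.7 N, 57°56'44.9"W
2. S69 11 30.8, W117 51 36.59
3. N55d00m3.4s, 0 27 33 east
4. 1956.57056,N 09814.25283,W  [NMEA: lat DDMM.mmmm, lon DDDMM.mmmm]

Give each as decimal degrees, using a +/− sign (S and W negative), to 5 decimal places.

1. 43.63075, -57.94581
2. -69.19189, -117.86016
3. 55.00094, 0.45917
4. 19.94284, -98.23755

Point 1:
  Lat: 43 + 37/60 + 50.7/3600 = 43.630750
  N → positive
  Longitude: 56′ + 44.9″ = 56.74833′; 57 + 56.74833/60 = 57.945806
  W ⇒ negate
Point 2:
  Lat: 69° + 11/60 + 30.8/3600 = 69 + 0.183333 + 0.008556 = 69.191889
  S ⇒ negate
  λ: 117 + 51/60 + 36.59/3600 = 117.860164
  W → negative
Point 3:
  Latitude: 0′ + 3.4″ = 0.05667′; 55 + 0.05667/60 = 55.000944
  N ⇒ keep positive
  Longitude: 0 + 27/60 + 33/3600 = 0.459167
  E → positive
Point 4:
  φ: degrees = first 2 digits = 19, minutes = 56.57056; 19 + 56.57056/60 = 19.942843
  N → positive
  Lon: split at 3 digits → 098° and 14.25283′; 98 + 14.25283/60 = 98.237547
  W ⇒ negate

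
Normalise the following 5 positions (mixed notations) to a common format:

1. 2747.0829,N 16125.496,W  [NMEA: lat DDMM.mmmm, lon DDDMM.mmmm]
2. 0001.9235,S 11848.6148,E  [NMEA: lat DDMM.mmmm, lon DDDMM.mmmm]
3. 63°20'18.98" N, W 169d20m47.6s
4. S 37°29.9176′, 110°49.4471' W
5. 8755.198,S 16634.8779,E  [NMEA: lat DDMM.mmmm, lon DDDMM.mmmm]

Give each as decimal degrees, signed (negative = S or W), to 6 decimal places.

Point 1:
  Lat: split at 2 digits → 27° and 47.0829′; 27 + 47.0829/60 = 27.7847150
  N → positive
  Longitude: split at 3 digits → 161° and 25.496′; 161 + 25.496/60 = 161.4249333
  hemisphere W, so the sign is −
Point 2:
  Lat: degrees = first 2 digits = 0, minutes = 1.9235; 0 + 1.9235/60 = 0.0320583
  S → negative
  λ: split at 3 digits → 118° and 48.6148′; 118 + 48.6148/60 = 118.8102467
  E ⇒ keep positive
Point 3:
  φ: 20′ + 18.98″ = 20.31633′; 63 + 20.31633/60 = 63.3386056
  N → positive
  Lon: 169° + 20/60 + 47.6/3600 = 169 + 0.333333 + 0.013222 = 169.3465556
  W ⇒ negate
Point 4:
  Latitude: 37 + 29.9176/60 = 37.4986267
  hemisphere S, so the sign is −
  Lon: 110 + 49.4471/60 = 110.8241183
  W ⇒ negate
Point 5:
  φ: split at 2 digits → 87° and 55.198′; 87 + 55.198/60 = 87.9199667
  S → negative
  Longitude: degrees = first 3 digits = 166, minutes = 34.8779; 166 + 34.8779/60 = 166.5812983
  E ⇒ keep positive

1. 27.784715, -161.424933
2. -0.032058, 118.810247
3. 63.338606, -169.346556
4. -37.498627, -110.824118
5. -87.919967, 166.581298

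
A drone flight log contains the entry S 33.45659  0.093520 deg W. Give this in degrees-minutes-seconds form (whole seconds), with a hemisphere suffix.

Lat: 0.456590 × 60 = 27.39540′ → 27′, remainder × 60 = 23.72″
λ: whole degrees 0; 5.61120′ → 5′ and 36.67″

33°27′24″ S, 0°05′37″ W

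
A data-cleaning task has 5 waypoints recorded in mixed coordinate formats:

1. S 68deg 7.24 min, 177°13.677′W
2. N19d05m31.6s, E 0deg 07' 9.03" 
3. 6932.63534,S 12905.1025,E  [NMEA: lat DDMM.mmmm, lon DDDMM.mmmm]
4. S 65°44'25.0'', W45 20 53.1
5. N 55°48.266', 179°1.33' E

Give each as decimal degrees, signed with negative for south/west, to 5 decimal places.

Point 1:
  Lat: 7.24′ = 0.120667°; total 68.120667
  S → negative
  λ: 13.677′ = 0.227950°; total 177.227950
  W → negative
Point 2:
  φ: 19 + 5/60 + 31.6/3600 = 19.092111
  N ⇒ keep positive
  Lon: 0 + 7/60 + 9.03/3600 = 0.119175
  E → positive
Point 3:
  φ: split at 2 digits → 69° and 32.63534′; 69 + 32.63534/60 = 69.543922
  S → negative
  Longitude: degrees = first 3 digits = 129, minutes = 5.1025; 129 + 5.1025/60 = 129.085042
  E ⇒ keep positive
Point 4:
  φ: 44′ + 25″ = 44.41667′; 65 + 44.41667/60 = 65.740278
  S → negative
  λ: 45 + 20/60 + 53.1/3600 = 45.348083
  W → negative
Point 5:
  Lat: 48.266′ = 0.804433°; total 55.804433
  N → positive
  Longitude: 179 + 1.33/60 = 179.022167
  E ⇒ keep positive

1. -68.12067, -177.22795
2. 19.09211, 0.11918
3. -69.54392, 129.08504
4. -65.74028, -45.34808
5. 55.80443, 179.02217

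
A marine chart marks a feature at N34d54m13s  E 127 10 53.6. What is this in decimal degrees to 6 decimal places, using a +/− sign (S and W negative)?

34.903611, 127.181556

φ: 34 + 54/60 + 13/3600 = 34.9036111
N ⇒ keep positive
λ: 127° + 10/60 + 53.6/3600 = 127 + 0.166667 + 0.014889 = 127.1815556
E ⇒ keep positive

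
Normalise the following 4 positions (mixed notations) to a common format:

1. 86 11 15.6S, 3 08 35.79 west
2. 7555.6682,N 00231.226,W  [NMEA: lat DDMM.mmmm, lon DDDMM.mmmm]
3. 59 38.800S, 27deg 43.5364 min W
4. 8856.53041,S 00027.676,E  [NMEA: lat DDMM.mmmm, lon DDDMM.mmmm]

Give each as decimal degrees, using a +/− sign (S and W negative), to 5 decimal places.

Point 1:
  φ: 86 + 11/60 + 15.6/3600 = 86.187667
  S ⇒ negate
  Longitude: 3° + 8/60 + 35.79/3600 = 3 + 0.133333 + 0.009942 = 3.143275
  W ⇒ negate
Point 2:
  φ: degrees = first 2 digits = 75, minutes = 55.6682; 75 + 55.6682/60 = 75.927803
  N ⇒ keep positive
  λ: split at 3 digits → 002° and 31.226′; 2 + 31.226/60 = 2.520433
  W ⇒ negate
Point 3:
  φ: 59 + 38.8/60 = 59.646667
  S ⇒ negate
  Longitude: 27 + 43.5364/60 = 27.725607
  W → negative
Point 4:
  Lat: degrees = first 2 digits = 88, minutes = 56.53041; 88 + 56.53041/60 = 88.942174
  S → negative
  λ: split at 3 digits → 000° and 27.676′; 0 + 27.676/60 = 0.461267
  E ⇒ keep positive

1. -86.18767, -3.14328
2. 75.92780, -2.52043
3. -59.64667, -27.72561
4. -88.94217, 0.46127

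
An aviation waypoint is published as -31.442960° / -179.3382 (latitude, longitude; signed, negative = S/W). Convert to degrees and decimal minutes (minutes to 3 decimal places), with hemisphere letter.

Latitude is negative → S; |value| = 31.442960
Lat: 31° + 0.442960 × 60 = 31° 26.57760′
Longitude is negative → W; |value| = 179.338200
Lon: 179° + 0.338200 × 60 = 179° 20.29200′

31° 26.578′ S, 179° 20.292′ W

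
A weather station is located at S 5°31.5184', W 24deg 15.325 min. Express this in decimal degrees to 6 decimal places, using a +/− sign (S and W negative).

-5.525307, -24.255417

Lat: 31.5184′ = 0.525307°; total 5.5253067
hemisphere S, so the sign is −
λ: 15.325′ = 0.255417°; total 24.2554167
hemisphere W, so the sign is −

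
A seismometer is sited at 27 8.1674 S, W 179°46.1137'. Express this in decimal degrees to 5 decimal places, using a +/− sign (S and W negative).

-27.13612, -179.76856

Lat: 8.1674′ = 0.136123°; total 27.136123
hemisphere S, so the sign is −
λ: 179 + 46.1137/60 = 179.768562
W ⇒ negate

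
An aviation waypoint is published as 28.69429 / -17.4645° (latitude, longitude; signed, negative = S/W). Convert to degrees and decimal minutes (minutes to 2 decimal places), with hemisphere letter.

28° 41.66′ N, 17° 27.87′ W

φ: fractional part 0.694290 → 41.6574 minutes
Longitude is negative → W; |value| = 17.464500
λ: minutes = (17.464500 − 17) × 60 = 27.8700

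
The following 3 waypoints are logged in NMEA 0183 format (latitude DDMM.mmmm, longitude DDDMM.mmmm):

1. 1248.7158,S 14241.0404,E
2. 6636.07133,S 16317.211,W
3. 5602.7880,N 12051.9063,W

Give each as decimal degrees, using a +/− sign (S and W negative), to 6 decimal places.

1. -12.811930, 142.684007
2. -66.601189, -163.286850
3. 56.046467, -120.865105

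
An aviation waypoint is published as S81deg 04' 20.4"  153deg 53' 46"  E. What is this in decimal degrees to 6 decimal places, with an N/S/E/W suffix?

81.072333° S, 153.896111° E

Latitude: 81° + 4/60 + 20.4/3600 = 81 + 0.066667 + 0.005667 = 81.0723333
Longitude: 153 + 53/60 + 46/3600 = 153.8961111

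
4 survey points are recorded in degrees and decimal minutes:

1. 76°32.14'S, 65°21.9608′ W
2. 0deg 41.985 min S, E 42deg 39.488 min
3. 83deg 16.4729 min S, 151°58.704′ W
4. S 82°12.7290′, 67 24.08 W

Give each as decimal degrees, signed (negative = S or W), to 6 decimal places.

Point 1:
  Latitude: 32.14′ = 0.535667°; total 76.5356667
  hemisphere S, so the sign is −
  Lon: 21.9608′ = 0.366013°; total 65.3660133
  W → negative
Point 2:
  Lat: 41.985′ = 0.699750°; total 0.6997500
  S ⇒ negate
  λ: 39.488′ = 0.658133°; total 42.6581333
  E → positive
Point 3:
  Latitude: 16.4729′ = 0.274548°; total 83.2745483
  S → negative
  Lon: 151 + 58.704/60 = 151.9784000
  hemisphere W, so the sign is −
Point 4:
  φ: 82 + 12.729/60 = 82.2121500
  hemisphere S, so the sign is −
  Lon: 24.08′ = 0.401333°; total 67.4013333
  W ⇒ negate

1. -76.535667, -65.366013
2. -0.699750, 42.658133
3. -83.274548, -151.978400
4. -82.212150, -67.401333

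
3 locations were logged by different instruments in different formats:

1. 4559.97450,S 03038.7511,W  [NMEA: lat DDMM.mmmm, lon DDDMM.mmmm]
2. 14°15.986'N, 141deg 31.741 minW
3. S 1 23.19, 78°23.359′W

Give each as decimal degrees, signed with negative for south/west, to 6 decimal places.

Point 1:
  Lat: split at 2 digits → 45° and 59.9745′; 45 + 59.9745/60 = 45.9995750
  S → negative
  Lon: degrees = first 3 digits = 30, minutes = 38.7511; 30 + 38.7511/60 = 30.6458517
  hemisphere W, so the sign is −
Point 2:
  φ: 15.986′ = 0.266433°; total 14.2664333
  N → positive
  Lon: 141 + 31.741/60 = 141.5290167
  hemisphere W, so the sign is −
Point 3:
  φ: 1 + 23.19/60 = 1.3865000
  S ⇒ negate
  Longitude: 78 + 23.359/60 = 78.3893167
  W ⇒ negate

1. -45.999575, -30.645852
2. 14.266433, -141.529017
3. -1.386500, -78.389317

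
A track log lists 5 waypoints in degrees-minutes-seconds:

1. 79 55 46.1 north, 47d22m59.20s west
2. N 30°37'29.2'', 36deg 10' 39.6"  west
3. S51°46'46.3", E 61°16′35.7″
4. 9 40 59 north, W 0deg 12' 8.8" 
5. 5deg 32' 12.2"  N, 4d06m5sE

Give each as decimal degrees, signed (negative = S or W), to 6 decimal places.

Point 1:
  Lat: 79 + 55/60 + 46.1/3600 = 79.9294722
  N → positive
  λ: 47° + 22/60 + 59.2/3600 = 47 + 0.366667 + 0.016444 = 47.3831111
  hemisphere W, so the sign is −
Point 2:
  Latitude: 37′ + 29.2″ = 37.48667′; 30 + 37.48667/60 = 30.6247778
  N → positive
  λ: 36 + 10/60 + 39.6/3600 = 36.1776667
  hemisphere W, so the sign is −
Point 3:
  Lat: 51° + 46/60 + 46.3/3600 = 51 + 0.766667 + 0.012861 = 51.7795278
  S → negative
  Lon: 61° + 16/60 + 35.7/3600 = 61 + 0.266667 + 0.009917 = 61.2765833
  E → positive
Point 4:
  Lat: 40′ + 59″ = 40.98333′; 9 + 40.98333/60 = 9.6830556
  N → positive
  λ: 0° + 12/60 + 8.8/3600 = 0 + 0.200000 + 0.002444 = 0.2024444
  W → negative
Point 5:
  φ: 5 + 32/60 + 12.2/3600 = 5.5367222
  N ⇒ keep positive
  λ: 4 + 6/60 + 5/3600 = 4.1013889
  E → positive

1. 79.929472, -47.383111
2. 30.624778, -36.177667
3. -51.779528, 61.276583
4. 9.683056, -0.202444
5. 5.536722, 4.101389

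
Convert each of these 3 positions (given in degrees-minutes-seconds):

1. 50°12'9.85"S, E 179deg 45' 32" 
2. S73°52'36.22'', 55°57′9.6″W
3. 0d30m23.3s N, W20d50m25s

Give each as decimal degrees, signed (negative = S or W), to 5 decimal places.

Point 1:
  Latitude: 50° + 12/60 + 9.85/3600 = 50 + 0.200000 + 0.002736 = 50.202736
  S → negative
  Longitude: 45′ + 32″ = 45.53333′; 179 + 45.53333/60 = 179.758889
  E ⇒ keep positive
Point 2:
  φ: 52′ + 36.22″ = 52.60367′; 73 + 52.60367/60 = 73.876728
  S → negative
  Longitude: 57′ + 9.6″ = 57.16000′; 55 + 57.16000/60 = 55.952667
  hemisphere W, so the sign is −
Point 3:
  Lat: 0 + 30/60 + 23.3/3600 = 0.506472
  N ⇒ keep positive
  Longitude: 50′ + 25″ = 50.41667′; 20 + 50.41667/60 = 20.840278
  hemisphere W, so the sign is −

1. -50.20274, 179.75889
2. -73.87673, -55.95267
3. 0.50647, -20.84028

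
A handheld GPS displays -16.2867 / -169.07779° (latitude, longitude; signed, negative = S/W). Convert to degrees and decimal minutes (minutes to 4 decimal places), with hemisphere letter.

Latitude is negative → S; |value| = 16.286700
φ: fractional part 0.286700 → 17.202000 minutes
Longitude is negative → W; |value| = 169.077790
Lon: fractional part 0.077790 → 4.667400 minutes

16° 17.2020′ S, 169° 4.6674′ W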